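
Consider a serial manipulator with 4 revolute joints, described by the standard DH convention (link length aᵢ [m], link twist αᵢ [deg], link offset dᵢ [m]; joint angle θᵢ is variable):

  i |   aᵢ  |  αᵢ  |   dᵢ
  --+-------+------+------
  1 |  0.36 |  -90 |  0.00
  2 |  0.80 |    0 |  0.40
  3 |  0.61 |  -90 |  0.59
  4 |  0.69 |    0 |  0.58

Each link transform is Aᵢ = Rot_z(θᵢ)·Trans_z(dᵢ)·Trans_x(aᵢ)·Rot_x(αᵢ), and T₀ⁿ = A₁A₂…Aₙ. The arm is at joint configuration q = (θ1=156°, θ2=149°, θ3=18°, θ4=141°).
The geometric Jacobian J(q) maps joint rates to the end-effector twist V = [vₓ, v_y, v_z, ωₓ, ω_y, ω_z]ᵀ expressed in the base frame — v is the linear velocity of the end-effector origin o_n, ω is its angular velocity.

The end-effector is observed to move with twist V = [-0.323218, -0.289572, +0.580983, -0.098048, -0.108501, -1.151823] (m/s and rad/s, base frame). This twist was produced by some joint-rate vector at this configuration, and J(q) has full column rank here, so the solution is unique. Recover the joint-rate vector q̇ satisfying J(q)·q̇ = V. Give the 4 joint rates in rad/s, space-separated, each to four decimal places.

-0.9550 0.8350 -0.6960 -0.2020

o_n = [0.2564, -0.7225, 0.1365]
J₁: ẑ×o_n = [0.7225, 0.2564, -0.0000], ω = ẑ
J2: z=[-0.4067, -0.9135, 0.0000] o=[-0.3289, 0.1464, 0.0000] → [-0.1247, 0.0555, 0.8881, -0.4067, -0.9135, 0.0000]
J3: z=[-0.4067, -0.9135, 0.0000] o=[0.1349, -0.4979, -0.4120] → [-0.5011, 0.2231, 0.2024, -0.4067, -0.9135, 0.0000]
J4: z=[0.2055, -0.0915, 0.9744] o=[0.4379, -1.2786, -0.5493] → [-0.6046, -0.3178, 0.0977, 0.2055, -0.0915, 0.9744]
q̇ = J⁺·V = [-0.9550, 0.8350, -0.6960, -0.2020]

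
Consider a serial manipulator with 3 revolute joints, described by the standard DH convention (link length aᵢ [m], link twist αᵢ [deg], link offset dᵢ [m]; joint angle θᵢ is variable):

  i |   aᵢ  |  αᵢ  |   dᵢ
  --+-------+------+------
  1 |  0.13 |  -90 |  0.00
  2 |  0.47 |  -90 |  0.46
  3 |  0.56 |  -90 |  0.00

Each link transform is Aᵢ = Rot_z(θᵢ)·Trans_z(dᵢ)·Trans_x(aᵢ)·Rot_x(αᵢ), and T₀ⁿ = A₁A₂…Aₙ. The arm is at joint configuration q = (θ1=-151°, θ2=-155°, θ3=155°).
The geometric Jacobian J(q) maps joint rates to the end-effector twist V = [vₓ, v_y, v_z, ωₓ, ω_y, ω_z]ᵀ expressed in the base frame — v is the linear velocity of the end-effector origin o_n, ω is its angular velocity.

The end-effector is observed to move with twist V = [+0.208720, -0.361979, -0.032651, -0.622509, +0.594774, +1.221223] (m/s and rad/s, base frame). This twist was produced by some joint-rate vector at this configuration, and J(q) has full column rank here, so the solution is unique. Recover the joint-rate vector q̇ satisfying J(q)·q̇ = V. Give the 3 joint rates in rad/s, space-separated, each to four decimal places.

0.6720 -0.8220 0.6060

o_n = [-0.0352, -0.2748, -0.0159]
J₁: ẑ×o_n = [0.2748, -0.0352, 0.0000], ω = ẑ
J2: z=[0.4848, -0.8746, 0.0000] o=[-0.1137, -0.0630, 0.0000] → [0.0139, 0.0077, -0.0340, 0.4848, -0.8746, 0.0000]
J3: z=[-0.3696, -0.2049, 0.9063] o=[0.4819, -0.2588, 0.1986] → [0.0585, -0.5479, -0.1000, -0.3696, -0.2049, 0.9063]
q̇ = J⁺·V = [0.6720, -0.8220, 0.6060]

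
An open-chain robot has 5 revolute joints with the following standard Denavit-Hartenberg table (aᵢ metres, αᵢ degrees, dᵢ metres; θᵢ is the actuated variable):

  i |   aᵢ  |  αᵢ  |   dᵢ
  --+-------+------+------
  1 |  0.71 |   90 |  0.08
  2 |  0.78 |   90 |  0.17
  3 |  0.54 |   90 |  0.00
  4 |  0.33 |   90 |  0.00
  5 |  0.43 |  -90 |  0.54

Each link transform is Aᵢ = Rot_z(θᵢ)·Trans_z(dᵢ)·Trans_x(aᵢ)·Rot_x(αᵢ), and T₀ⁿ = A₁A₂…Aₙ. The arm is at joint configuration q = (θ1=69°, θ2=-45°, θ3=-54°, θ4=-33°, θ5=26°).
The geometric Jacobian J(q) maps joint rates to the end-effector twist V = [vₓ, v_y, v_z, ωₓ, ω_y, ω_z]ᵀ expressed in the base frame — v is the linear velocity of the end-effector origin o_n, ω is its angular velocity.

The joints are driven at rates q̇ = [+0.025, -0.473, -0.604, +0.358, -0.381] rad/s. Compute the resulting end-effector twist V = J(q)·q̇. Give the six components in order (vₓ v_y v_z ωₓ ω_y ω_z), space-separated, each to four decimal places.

-0.5314 -0.0801 -0.6031 -0.7652 0.3822 0.3447

o_n = [0.1689, 2.1865, -0.1195]
J₁: ẑ×o_n = [-2.1865, 0.1689, 0.0000], ω = ẑ
J2: z=[0.9336, -0.3584, 0.0000] o=[0.2544, 0.6628, 0.0800] → [0.0715, 0.1862, 1.3918, 0.9336, -0.3584, 0.0000]
J3: z=[-0.2534, -0.6601, -0.7071] o=[0.6108, 1.1168, -0.4715] → [0.5240, 0.4017, -0.5628, -0.2534, -0.6601, -0.7071]
J4: z=[-0.7538, -0.3234, 0.5721] o=[0.2834, 1.4829, -0.6960] → [-0.5889, 0.3691, -0.5673, -0.7538, -0.3234, 0.5721]
J5: z=[0.5428, 0.1844, 0.8194] o=[0.1611, 1.7892, -0.6839] → [-0.2215, -0.2999, 0.2142, 0.5428, 0.1844, 0.8194]
V = J·q̇ = [-0.5314, -0.0801, -0.6031, -0.7652, 0.3822, 0.3447]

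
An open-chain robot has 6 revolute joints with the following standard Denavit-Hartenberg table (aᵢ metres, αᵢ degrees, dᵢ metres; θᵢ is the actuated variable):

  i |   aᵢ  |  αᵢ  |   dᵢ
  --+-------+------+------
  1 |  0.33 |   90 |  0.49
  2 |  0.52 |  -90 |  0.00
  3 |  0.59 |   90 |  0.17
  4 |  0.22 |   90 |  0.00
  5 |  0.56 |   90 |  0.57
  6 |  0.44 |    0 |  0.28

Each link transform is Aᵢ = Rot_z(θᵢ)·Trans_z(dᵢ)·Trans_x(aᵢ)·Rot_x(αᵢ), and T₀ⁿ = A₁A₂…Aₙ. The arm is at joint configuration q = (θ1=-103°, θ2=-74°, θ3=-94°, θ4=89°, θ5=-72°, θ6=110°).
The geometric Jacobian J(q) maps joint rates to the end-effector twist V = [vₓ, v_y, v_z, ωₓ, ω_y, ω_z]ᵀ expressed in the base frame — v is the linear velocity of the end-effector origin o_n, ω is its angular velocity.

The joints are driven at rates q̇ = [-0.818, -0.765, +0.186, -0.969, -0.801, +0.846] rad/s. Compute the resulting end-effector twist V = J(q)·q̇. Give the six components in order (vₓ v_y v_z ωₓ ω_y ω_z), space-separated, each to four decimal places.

0.2838 3.3601 -0.6207 1.5049 -0.1144 -2.2191

o_n = [-1.7425, -0.4167, -0.2965]
J₁: ẑ×o_n = [0.4167, -1.7425, 0.0000], ω = ẑ
J2: z=[-0.9744, 0.2250, 0.0000] o=[-0.0742, -0.3215, 0.4900] → [-0.1769, -0.7663, 0.4680, -0.9744, 0.2250, 0.0000]
J3: z=[-0.2162, -0.9366, 0.2756] o=[-0.1065, -0.4612, -0.0099] → [0.2562, -0.5129, -1.5419, -0.2162, -0.9366, 0.2756]
J4: z=[0.1298, 0.2522, 0.9589] o=[-0.7142, -0.4770, 0.0766] → [-0.1519, -0.9376, 0.2672, 0.1298, 0.2522, 0.9589]
J5: z=[-0.9638, 0.2594, 0.0622] o=[-0.7654, -0.6821, 0.1375] → [-0.1291, -0.4790, -0.0023, -0.9638, 0.2594, 0.0622]
J6: z=[0.1816, 0.8087, -0.5595] o=[-1.4243, -0.8298, -0.2899] → [0.2259, 0.1792, 0.3323, 0.1816, 0.8087, -0.5595]
V = J·q̇ = [0.2838, 3.3601, -0.6207, 1.5049, -0.1144, -2.2191]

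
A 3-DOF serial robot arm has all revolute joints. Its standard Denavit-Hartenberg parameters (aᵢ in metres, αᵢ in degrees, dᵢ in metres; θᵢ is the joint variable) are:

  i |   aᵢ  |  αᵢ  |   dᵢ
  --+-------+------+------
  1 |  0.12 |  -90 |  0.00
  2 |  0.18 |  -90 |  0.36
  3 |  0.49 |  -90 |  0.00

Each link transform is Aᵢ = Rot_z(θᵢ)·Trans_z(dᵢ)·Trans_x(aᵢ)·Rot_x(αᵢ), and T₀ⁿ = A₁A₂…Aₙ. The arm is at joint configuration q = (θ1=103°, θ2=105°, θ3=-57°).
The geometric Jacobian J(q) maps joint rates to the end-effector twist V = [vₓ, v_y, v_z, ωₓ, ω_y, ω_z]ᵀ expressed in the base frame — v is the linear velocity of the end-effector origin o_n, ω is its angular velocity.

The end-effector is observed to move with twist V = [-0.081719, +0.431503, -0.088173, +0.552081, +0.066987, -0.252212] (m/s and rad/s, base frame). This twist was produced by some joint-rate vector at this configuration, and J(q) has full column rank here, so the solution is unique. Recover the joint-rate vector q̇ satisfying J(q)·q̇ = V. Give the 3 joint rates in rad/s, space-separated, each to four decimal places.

-0.2680 -0.5530 0.0610

o_n = [-0.7522, -0.1692, -0.4316]
J₁: ẑ×o_n = [0.1692, -0.7522, 0.0000], ω = ẑ
J2: z=[-0.9744, -0.2250, 0.0000] o=[-0.0270, 0.1169, 0.0000] → [0.0971, -0.4206, 0.1157, -0.9744, -0.2250, 0.0000]
J3: z=[0.2173, -0.9412, 0.2588] o=[-0.3673, -0.0095, -0.1739] → [0.2840, -0.0436, -0.3969, 0.2173, -0.9412, 0.2588]
q̇ = J⁺·V = [-0.2680, -0.5530, 0.0610]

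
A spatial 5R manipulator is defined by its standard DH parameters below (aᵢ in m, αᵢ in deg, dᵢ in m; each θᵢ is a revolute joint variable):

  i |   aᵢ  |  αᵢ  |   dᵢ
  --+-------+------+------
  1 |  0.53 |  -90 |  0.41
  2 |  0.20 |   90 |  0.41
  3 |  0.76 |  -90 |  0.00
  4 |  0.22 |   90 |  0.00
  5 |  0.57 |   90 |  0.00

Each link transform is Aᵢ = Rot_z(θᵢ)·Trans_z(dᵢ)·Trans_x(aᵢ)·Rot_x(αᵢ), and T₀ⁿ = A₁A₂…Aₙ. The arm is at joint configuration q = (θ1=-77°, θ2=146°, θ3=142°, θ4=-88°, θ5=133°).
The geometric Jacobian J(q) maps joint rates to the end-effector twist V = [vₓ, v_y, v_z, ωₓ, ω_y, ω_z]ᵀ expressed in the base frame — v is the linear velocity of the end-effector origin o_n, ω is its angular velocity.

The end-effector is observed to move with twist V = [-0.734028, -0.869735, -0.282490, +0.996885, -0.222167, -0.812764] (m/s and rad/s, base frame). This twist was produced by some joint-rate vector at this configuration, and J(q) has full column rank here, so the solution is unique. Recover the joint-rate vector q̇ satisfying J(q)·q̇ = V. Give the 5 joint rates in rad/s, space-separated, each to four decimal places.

o_n = [0.7512, -0.8275, 0.9138]
J₁: ẑ×o_n = [0.8275, 0.7512, -0.0000], ω = ẑ
J2: z=[0.9744, 0.2250, 0.0000] o=[0.1192, -0.5164, 0.4100] → [0.1133, -0.4909, -0.4453, 0.9744, 0.2250, 0.0000]
J3: z=[0.1258, -0.5449, -0.8290] o=[0.4814, -0.2626, 0.2982] → [-0.8038, -0.3011, 0.0759, 0.1258, -0.5449, -0.8290]
J4: z=[-0.6530, -0.6746, 0.3443] o=[1.0490, -0.6411, 0.6331] → [-0.1252, 0.0808, -0.0792, -0.6530, -0.6746, 0.3443]
J5: z=[-0.7420, 0.4787, -0.4693] o=[1.0824, -0.7648, 0.4542] → [0.1906, 0.4965, 0.2051, -0.7420, 0.4787, -0.4693]
q̇ = J⁺·V = [-0.2850, 0.6850, 0.6910, -0.1430, -0.2010]

-0.2850 0.6850 0.6910 -0.1430 -0.2010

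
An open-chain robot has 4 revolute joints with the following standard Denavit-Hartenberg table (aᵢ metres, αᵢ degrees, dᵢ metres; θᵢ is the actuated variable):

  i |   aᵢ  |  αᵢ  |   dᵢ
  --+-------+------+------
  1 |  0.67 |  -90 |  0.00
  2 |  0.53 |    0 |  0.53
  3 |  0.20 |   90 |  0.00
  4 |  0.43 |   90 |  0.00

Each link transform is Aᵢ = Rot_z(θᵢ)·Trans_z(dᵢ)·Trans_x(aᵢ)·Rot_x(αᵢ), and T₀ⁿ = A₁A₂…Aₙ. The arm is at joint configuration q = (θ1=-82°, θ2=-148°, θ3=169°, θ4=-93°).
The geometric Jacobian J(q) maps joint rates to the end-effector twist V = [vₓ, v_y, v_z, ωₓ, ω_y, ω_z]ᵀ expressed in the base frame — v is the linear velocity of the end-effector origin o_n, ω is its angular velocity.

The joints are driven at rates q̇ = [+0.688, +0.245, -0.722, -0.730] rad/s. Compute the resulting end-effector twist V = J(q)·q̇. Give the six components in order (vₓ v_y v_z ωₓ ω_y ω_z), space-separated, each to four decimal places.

0.2429 0.2994 0.3015 -0.5088 0.1927 0.0065

o_n = [0.1534, -0.3685, 0.2172]
J₁: ẑ×o_n = [0.3685, 0.1534, -0.0000], ω = ẑ
J2: z=[0.9903, 0.1392, 0.0000] o=[0.0932, -0.6635, 0.0000] → [0.0302, -0.2151, 0.2838, 0.9903, 0.1392, 0.0000]
J3: z=[0.9903, 0.1392, 0.0000] o=[0.5555, -0.1446, 0.2809] → [-0.0089, 0.0630, -0.1657, 0.9903, 0.1392, 0.0000]
J4: z=[0.0499, -0.3549, 0.9336] o=[0.5815, -0.3295, 0.2092] → [0.0335, -0.4001, -0.1539, 0.0499, -0.3549, 0.9336]
V = J·q̇ = [0.2429, 0.2994, 0.3015, -0.5088, 0.1927, 0.0065]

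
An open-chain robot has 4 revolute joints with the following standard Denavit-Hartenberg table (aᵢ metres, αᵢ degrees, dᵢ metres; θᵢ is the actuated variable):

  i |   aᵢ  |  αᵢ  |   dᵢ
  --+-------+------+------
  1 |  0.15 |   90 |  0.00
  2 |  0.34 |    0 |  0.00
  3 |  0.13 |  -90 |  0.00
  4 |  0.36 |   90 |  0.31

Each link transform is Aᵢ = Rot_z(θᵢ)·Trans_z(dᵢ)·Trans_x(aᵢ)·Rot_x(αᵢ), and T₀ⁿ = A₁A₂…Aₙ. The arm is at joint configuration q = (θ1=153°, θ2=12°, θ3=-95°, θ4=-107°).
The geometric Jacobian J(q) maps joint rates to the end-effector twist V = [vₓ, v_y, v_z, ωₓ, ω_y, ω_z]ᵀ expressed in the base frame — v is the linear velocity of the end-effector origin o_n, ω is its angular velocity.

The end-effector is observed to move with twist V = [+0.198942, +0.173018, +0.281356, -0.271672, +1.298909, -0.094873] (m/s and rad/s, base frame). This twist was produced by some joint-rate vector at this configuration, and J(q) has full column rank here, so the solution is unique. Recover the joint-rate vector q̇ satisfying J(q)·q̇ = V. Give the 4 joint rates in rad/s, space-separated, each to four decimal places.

o_n = [-0.5505, 0.6669, 0.0839]
J₁: ẑ×o_n = [-0.6669, -0.5505, 0.0000], ω = ẑ
J2: z=[0.4540, 0.8910, 0.0000] o=[-0.1337, 0.0681, 0.0000] → [0.0748, -0.0381, 0.6433, 0.4540, 0.8910, 0.0000]
J3: z=[0.4540, 0.8910, 0.0000] o=[-0.4300, 0.2191, 0.0707] → [0.0118, -0.0060, 0.3107, 0.4540, 0.8910, 0.0000]
J4: z=[-0.8844, 0.4506, 0.1219] o=[-0.4441, 0.2263, -0.0583] → [0.0104, 0.1128, -0.3417, -0.8844, 0.4506, 0.1219]
q̇ = J⁺·V = [-0.1970, 0.7410, 0.2930, 0.8380]

-0.1970 0.7410 0.2930 0.8380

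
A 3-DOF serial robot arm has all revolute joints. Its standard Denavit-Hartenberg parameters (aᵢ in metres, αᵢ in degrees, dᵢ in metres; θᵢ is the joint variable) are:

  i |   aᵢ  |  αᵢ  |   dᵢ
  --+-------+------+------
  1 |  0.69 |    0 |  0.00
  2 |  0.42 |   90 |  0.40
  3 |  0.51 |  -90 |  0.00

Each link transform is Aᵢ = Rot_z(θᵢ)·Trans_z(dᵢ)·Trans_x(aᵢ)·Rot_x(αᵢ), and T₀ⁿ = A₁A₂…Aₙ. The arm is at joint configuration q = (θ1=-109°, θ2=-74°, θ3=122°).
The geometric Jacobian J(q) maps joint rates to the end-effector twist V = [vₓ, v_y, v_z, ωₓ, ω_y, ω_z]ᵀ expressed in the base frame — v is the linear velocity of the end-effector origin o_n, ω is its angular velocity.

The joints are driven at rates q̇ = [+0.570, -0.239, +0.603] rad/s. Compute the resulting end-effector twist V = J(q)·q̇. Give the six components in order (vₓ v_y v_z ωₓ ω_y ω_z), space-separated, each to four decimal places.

0.6297 -0.1912 -0.1630 0.0316 0.6022 0.3310

o_n = [-0.3742, -0.6446, 0.8325]
J₁: ẑ×o_n = [0.6446, -0.3742, 0.0000], ω = ẑ
J2: z=[0.0000, 0.0000, 1.0000] o=[-0.2246, -0.6524, 0.0000] → [-0.0078, -0.1495, 0.0000, 0.0000, 0.0000, 1.0000]
J3: z=[0.0523, 0.9986, 0.0000] o=[-0.6441, -0.6304, 0.4000] → [0.4319, -0.0226, -0.2703, 0.0523, 0.9986, 0.0000]
V = J·q̇ = [0.6297, -0.1912, -0.1630, 0.0316, 0.6022, 0.3310]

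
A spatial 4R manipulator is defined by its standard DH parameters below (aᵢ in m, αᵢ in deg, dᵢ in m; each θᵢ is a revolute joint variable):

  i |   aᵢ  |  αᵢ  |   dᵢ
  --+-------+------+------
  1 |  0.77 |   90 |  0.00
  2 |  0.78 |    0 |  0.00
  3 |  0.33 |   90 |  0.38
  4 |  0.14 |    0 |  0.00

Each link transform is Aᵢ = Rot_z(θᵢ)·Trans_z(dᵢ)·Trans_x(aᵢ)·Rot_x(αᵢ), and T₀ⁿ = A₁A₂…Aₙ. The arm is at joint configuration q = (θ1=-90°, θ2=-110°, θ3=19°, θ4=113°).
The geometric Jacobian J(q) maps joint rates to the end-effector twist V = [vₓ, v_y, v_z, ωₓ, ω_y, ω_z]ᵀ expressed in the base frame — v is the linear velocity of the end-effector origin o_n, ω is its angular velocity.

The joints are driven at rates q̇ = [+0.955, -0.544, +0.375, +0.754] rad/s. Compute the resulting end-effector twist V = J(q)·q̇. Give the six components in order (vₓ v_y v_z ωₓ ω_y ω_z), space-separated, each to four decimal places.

0.5172 -0.0424 0.2431 0.1690 0.7539 0.9682

o_n = [-0.5089, -0.4984, -1.0082]
J₁: ẑ×o_n = [0.4984, -0.5089, 0.0000], ω = ẑ
J2: z=[-1.0000, -0.0000, 0.0000] o=[0.0000, -0.7700, 0.0000] → [0.0000, -1.0082, -0.2716, -1.0000, -0.0000, 0.0000]
J3: z=[-1.0000, -0.0000, 0.0000] o=[-0.0000, -0.5032, -0.7330] → [0.0000, -0.2753, -0.0048, -1.0000, -0.0000, 0.0000]
J4: z=[-0.0000, 0.9998, 0.0175] o=[-0.3800, -0.4975, -1.0629] → [0.0547, -0.0022, 0.1289, -0.0000, 0.9998, 0.0175]
V = J·q̇ = [0.5172, -0.0424, 0.2431, 0.1690, 0.7539, 0.9682]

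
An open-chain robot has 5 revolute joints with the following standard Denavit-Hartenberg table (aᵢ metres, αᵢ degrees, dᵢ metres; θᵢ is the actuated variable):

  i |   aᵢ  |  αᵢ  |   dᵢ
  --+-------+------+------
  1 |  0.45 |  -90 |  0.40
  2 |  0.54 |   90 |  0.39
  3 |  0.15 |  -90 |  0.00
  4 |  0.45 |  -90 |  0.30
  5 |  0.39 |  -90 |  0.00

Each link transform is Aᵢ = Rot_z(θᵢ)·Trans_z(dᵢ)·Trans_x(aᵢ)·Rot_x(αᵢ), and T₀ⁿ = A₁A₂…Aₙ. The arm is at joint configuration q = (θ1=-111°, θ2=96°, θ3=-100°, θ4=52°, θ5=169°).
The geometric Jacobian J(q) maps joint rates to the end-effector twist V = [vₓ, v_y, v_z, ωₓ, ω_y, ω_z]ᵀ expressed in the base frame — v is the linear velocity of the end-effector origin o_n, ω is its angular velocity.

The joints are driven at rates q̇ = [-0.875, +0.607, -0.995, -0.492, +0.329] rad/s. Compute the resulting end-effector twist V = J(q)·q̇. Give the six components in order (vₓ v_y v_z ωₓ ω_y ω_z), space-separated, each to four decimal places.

-0.3808 0.4078 0.1778 1.2952 0.7294 -0.3127

o_n = [0.0365, -0.3580, -0.3194]
J₁: ẑ×o_n = [0.3580, 0.0365, -0.0000], ω = ẑ
J2: z=[0.9336, -0.3584, 0.0000] o=[-0.1613, -0.4201, 0.4000] → [0.2578, 0.6716, 0.1288, 0.9336, -0.3584, 0.0000]
J3: z=[-0.3564, -0.9285, -0.1045] o=[0.2231, -0.5072, -0.1370] → [0.1849, -0.0455, -0.2264, -0.3564, -0.9285, -0.1045]
J4: z=[-0.1252, 0.1583, -0.9794] o=[0.0842, -0.4568, -0.1111] → [0.0637, 0.0206, -0.0048, -0.1252, 0.1583, -0.9794]
J5: z=[0.9490, 0.3069, -0.0717] o=[-0.0835, 0.0130, -0.3200] → [-0.0264, -0.0092, -0.3890, 0.9490, 0.3069, -0.0717]
V = J·q̇ = [-0.3808, 0.4078, 0.1778, 1.2952, 0.7294, -0.3127]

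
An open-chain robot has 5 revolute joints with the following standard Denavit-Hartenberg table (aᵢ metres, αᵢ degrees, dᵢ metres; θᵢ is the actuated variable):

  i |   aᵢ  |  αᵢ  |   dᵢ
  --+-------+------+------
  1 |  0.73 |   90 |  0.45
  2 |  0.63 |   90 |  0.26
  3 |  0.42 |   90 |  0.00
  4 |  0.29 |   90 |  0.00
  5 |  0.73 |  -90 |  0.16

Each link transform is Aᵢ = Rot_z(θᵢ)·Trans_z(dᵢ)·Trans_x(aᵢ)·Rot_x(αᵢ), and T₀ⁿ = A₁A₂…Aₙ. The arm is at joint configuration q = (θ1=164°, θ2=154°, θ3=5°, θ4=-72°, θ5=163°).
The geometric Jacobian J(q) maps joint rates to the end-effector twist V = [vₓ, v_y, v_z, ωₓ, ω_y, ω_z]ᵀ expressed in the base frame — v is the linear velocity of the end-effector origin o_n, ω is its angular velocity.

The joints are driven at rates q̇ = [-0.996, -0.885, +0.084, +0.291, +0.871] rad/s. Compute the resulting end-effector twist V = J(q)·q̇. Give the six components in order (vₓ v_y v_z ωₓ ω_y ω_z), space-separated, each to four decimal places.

-0.4890 0.9449 0.4990 -0.9568 -1.0230 -1.5130

o_n = [-0.1456, 0.1039, 1.1006]
J₁: ẑ×o_n = [-0.1039, -0.1456, 0.0000], ω = ẑ
J2: z=[0.2756, 0.9613, 0.0000] o=[-0.7017, 0.2012, 0.4500] → [0.6254, -0.1793, -0.5614, 0.2756, 0.9613, 0.0000]
J3: z=[-0.4214, 0.1208, 0.8988] o=[-0.0858, 0.2951, 0.7262] → [0.2171, 0.1040, 0.0878, -0.4214, 0.1208, 0.8988]
J4: z=[-0.1993, -0.9792, 0.0382] o=[0.2858, 0.2266, 0.9096] → [-0.1824, 0.0216, -0.3980, -0.1993, -0.9792, 0.0382]
J5: z=[-0.7112, 0.1177, -0.6931] o=[0.4813, 0.1787, 0.7008] → [-0.0048, 0.7189, 0.1270, -0.7112, 0.1177, -0.6931]
V = J·q̇ = [-0.4890, 0.9449, 0.4990, -0.9568, -1.0230, -1.5130]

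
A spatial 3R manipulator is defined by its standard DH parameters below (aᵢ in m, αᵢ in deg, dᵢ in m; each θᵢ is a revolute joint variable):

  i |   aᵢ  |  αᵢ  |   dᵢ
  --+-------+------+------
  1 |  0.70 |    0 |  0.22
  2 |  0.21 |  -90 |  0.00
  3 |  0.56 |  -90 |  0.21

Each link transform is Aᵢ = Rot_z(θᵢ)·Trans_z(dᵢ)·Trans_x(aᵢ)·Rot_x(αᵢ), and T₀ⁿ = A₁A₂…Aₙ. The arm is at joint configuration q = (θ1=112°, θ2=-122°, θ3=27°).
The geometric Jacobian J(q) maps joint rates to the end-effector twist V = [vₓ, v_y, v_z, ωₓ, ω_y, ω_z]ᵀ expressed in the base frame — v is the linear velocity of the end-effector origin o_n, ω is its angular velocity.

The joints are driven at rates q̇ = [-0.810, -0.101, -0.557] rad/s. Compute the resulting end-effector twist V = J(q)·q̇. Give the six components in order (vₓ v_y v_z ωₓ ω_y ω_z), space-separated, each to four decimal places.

o_n = [0.4724, 0.7327, -0.0342]
J₁: ẑ×o_n = [-0.7327, 0.4724, 0.0000], ω = ẑ
J2: z=[0.0000, 0.0000, 1.0000] o=[-0.2622, 0.6490, 0.2200] → [-0.0837, 0.7347, 0.0000, 0.0000, 0.0000, 1.0000]
J3: z=[0.1736, 0.9848, 0.0000] o=[-0.0554, 0.6126, 0.2200] → [-0.2504, 0.0441, -0.4990, 0.1736, 0.9848, 0.0000]
V = J·q̇ = [0.7414, -0.4815, 0.2779, -0.0967, -0.5485, -0.9110]

0.7414 -0.4815 0.2779 -0.0967 -0.5485 -0.9110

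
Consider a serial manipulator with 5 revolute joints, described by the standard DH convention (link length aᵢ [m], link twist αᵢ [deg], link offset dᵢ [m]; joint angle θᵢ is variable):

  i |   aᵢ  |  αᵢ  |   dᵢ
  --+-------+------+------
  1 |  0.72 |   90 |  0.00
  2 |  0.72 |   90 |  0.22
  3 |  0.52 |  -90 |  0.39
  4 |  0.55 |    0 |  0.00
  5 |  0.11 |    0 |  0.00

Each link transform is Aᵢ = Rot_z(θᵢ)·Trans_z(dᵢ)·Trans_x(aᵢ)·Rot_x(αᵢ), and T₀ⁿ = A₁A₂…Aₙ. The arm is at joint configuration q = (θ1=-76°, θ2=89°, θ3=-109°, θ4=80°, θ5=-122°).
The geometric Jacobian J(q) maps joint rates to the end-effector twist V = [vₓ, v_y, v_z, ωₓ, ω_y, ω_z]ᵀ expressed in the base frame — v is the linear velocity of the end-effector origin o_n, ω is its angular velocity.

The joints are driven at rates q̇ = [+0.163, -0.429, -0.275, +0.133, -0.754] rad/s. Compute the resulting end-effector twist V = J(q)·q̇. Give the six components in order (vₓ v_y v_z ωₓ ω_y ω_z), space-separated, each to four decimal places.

o_n = [0.5836, -0.5250, 0.4943]
J₁: ẑ×o_n = [0.5250, 0.5836, -0.0000], ω = ẑ
J2: z=[-0.9703, -0.2419, 0.0000] o=[0.1742, -0.6986, 0.0000] → [-0.1196, 0.4796, -0.0694, -0.9703, -0.2419, 0.0000]
J3: z=[0.2419, -0.9701, -0.0175] o=[-0.0362, -0.7640, 0.7199] → [0.2230, 0.0438, 0.6592, 0.2419, -0.9701, -0.0175]
J4: z=[0.3199, 0.0628, 0.9454] o=[0.5344, -1.0206, 0.5438] → [-0.4716, 0.0623, 0.1554, 0.3199, 0.0628, 0.9454]
J5: z=[0.3199, 0.0628, 0.9454] o=[0.4909, -0.4727, 0.5222] → [0.0477, 0.0965, -0.0225, 0.3199, 0.0628, 0.9454]
V = J·q̇ = [-0.0231, -0.1872, -0.1138, 0.1511, 0.3316, -0.4193]

-0.0231 -0.1872 -0.1138 0.1511 0.3316 -0.4193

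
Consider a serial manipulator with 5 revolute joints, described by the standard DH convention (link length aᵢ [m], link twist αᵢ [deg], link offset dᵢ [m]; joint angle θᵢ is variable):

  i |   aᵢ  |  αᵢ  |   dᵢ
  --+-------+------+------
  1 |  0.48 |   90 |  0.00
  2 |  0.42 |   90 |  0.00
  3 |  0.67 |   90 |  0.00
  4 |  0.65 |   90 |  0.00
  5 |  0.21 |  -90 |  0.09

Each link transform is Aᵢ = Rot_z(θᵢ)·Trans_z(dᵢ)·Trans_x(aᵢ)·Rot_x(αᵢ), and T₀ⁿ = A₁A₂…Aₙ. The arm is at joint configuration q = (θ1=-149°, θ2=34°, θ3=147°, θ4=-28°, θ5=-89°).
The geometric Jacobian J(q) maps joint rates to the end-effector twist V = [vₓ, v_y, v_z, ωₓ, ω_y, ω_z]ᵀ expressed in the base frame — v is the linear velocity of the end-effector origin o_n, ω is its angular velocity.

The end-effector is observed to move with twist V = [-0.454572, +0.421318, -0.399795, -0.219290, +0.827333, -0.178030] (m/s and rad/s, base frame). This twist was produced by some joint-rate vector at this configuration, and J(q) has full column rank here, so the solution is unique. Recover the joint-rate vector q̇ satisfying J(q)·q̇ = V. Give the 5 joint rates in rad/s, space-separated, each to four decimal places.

o_n = [0.0273, 0.5766, -0.0739]
J₁: ẑ×o_n = [-0.5766, 0.0273, 0.0000], ω = ẑ
J2: z=[-0.5150, 0.8572, 0.0000] o=[-0.4114, -0.2472, 0.0000] → [-0.0633, -0.0380, -0.8004, -0.5150, 0.8572, 0.0000]
J3: z=[-0.4793, -0.2880, -0.8290] o=[-0.7099, -0.4266, 0.2349] → [0.9206, -0.7592, -0.2685, -0.4793, -0.2880, -0.8290]
J4: z=[-0.8190, 0.4863, 0.3046] o=[-0.4985, 0.1262, -0.0794] → [-0.1345, 0.1647, -0.6246, -0.8190, 0.4863, 0.3046]
J5: z=[0.2751, -0.1330, 0.9522] o=[-0.1712, 0.6875, -0.0955] → [0.1027, 0.1831, -0.0041, 0.2751, -0.1330, 0.9522]
q̇ = J⁺·V = [-0.4230, 0.6040, -0.6550, 0.1500, -0.3610]

-0.4230 0.6040 -0.6550 0.1500 -0.3610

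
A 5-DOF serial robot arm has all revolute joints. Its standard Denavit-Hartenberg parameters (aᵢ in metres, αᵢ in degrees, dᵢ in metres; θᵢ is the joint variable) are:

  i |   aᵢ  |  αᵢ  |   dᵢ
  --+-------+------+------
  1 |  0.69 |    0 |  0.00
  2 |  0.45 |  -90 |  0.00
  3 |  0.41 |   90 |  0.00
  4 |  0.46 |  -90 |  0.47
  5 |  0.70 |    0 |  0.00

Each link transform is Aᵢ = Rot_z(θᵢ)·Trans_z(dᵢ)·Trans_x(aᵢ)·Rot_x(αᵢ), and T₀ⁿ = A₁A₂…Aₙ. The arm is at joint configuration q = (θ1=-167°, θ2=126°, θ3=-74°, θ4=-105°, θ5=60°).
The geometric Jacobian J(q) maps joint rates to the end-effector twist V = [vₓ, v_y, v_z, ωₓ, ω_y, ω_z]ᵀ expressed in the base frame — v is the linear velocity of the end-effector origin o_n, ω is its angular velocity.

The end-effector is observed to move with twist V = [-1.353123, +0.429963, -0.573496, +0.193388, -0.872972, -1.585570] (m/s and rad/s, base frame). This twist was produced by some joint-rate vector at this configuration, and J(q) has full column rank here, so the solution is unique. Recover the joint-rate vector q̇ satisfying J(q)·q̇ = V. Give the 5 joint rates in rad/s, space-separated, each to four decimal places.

o_n = [-0.7055, -1.1631, 0.1550]
J₁: ẑ×o_n = [1.1631, -0.7055, 0.0000], ω = ẑ
J2: z=[0.0000, 0.0000, 1.0000] o=[-0.6723, -0.1552, 0.0000] → [1.0078, -0.0332, 0.0000, 0.0000, 0.0000, 1.0000]
J3: z=[0.6561, 0.7547, 0.0000] o=[-0.3327, -0.4504, 0.0000] → [0.1170, -0.1017, -0.1862, 0.6561, 0.7547, 0.0000]
J4: z=[-0.7255, 0.6306, 0.2756] o=[-0.2474, -0.5246, 0.3941] → [0.0252, -0.2997, 0.7521, -0.7255, 0.6306, 0.2756]
J5: z=[0.0311, -0.3700, 0.9285] o=[-0.9046, -0.5420, 0.4092] → [0.6707, 0.1928, 0.0543, 0.0311, -0.3700, 0.9285]
q̇ = J⁺·V = [-0.2470, -0.6160, -0.6650, -0.8900, -0.5140]

-0.2470 -0.6160 -0.6650 -0.8900 -0.5140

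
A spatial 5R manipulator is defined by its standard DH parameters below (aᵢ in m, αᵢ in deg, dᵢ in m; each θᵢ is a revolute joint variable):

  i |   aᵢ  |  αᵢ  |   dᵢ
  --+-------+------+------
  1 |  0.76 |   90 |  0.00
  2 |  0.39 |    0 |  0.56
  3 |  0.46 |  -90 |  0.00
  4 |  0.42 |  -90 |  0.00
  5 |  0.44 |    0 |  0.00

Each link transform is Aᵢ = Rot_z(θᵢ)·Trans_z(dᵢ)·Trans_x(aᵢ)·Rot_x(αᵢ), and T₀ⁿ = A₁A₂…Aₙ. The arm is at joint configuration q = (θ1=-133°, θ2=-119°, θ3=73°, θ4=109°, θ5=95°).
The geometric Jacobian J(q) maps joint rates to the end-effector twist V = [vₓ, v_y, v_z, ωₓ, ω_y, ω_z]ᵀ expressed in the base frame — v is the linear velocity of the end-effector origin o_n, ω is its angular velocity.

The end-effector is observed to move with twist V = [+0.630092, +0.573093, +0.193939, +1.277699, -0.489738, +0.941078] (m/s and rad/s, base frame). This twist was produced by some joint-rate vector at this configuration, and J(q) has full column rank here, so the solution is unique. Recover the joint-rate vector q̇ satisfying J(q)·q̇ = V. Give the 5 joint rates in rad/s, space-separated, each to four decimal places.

0.6270 -0.8430 -0.6260 -0.1510 0.6160

o_n = [-0.4790, -0.2217, -0.8871]
J₁: ẑ×o_n = [0.2217, -0.4790, 0.0000], ω = ẑ
J2: z=[-0.7314, 0.6820, 0.0000] o=[-0.5183, -0.5558, 0.0000] → [-0.6050, -0.6488, -0.2712, -0.7314, 0.6820, 0.0000]
J3: z=[-0.7314, 0.6820, 0.0000] o=[-0.7989, -0.0356, -0.3411] → [-0.3724, -0.3993, -0.0821, -0.7314, 0.6820, 0.0000]
J4: z=[-0.4906, -0.5261, 0.6947] o=[-1.0169, -0.2693, -0.6720] → [0.0801, 0.2681, 0.2596, -0.4906, -0.5261, 0.6947]
J5: z=[0.2098, 0.7024, 0.6801] o=[-0.6616, -0.4707, -0.5736] → [-0.3895, 0.1900, -0.0760, 0.2098, 0.7024, 0.6801]
q̇ = J⁺·V = [0.6270, -0.8430, -0.6260, -0.1510, 0.6160]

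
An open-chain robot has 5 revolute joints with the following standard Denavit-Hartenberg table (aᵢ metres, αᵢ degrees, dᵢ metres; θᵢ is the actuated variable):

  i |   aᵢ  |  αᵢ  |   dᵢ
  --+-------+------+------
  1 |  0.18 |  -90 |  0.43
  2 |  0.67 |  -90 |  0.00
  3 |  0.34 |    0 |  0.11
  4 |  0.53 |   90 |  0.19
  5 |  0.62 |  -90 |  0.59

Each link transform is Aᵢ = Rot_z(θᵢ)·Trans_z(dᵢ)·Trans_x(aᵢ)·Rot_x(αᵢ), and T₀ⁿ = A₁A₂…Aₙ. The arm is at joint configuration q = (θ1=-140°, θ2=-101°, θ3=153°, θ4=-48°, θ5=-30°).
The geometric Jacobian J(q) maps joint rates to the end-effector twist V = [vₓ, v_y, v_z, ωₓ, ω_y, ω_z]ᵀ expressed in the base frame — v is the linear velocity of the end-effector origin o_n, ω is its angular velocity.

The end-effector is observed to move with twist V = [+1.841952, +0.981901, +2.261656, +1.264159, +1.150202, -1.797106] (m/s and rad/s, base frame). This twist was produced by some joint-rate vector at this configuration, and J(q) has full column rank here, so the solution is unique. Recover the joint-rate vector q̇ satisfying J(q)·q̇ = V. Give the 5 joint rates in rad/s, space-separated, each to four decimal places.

-0.7980 -0.2440 -0.9390 -0.9280 -0.6780

o_n = [-0.8936, 0.9963, 1.0768]
J₁: ẑ×o_n = [-0.9963, -0.8936, 0.0000], ω = ẑ
J2: z=[0.6428, -0.7660, 0.0000] o=[-0.1379, -0.1157, 0.4300] → [-0.4954, -0.4157, 0.1359, 0.6428, -0.7660, 0.0000]
J3: z=[-0.7520, -0.6310, 0.1908] o=[-0.0400, -0.0335, 1.0877] → [-0.1896, -0.1711, -1.3131, -0.7520, -0.6310, 0.1908]
J4: z=[-0.7520, -0.6310, 0.1908] o=[-0.2662, -0.0218, 0.8113] → [-0.3618, 0.0799, -1.1615, -0.7520, -0.6310, 0.1908]
J5: z=[-0.0252, 0.3167, 0.9482] o=[-0.7582, 0.2336, 0.7129] → [-0.6080, -0.1193, 0.0237, -0.0252, 0.3167, 0.9482]
q̇ = J⁺·V = [-0.7980, -0.2440, -0.9390, -0.9280, -0.6780]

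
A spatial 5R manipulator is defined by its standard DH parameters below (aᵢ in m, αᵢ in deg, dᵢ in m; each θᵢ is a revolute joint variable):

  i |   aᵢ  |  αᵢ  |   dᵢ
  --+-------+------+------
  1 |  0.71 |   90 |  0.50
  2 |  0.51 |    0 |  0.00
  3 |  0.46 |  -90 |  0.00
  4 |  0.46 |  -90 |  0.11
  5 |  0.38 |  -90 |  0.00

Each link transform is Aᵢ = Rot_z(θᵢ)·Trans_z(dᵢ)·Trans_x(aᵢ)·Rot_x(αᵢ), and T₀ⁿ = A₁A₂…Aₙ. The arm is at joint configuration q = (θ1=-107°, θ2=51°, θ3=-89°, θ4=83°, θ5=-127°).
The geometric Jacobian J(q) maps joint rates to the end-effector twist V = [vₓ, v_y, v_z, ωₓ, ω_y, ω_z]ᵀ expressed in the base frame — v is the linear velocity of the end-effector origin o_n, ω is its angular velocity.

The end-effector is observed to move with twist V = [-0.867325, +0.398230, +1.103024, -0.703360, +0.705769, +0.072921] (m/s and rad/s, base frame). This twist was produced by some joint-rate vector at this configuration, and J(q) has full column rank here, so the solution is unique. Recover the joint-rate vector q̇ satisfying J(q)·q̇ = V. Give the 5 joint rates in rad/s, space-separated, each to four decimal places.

-0.7290 0.8970 0.0880 0.3430 0.8700

o_n = [-0.2688, -1.6644, 0.9216]
J₁: ẑ×o_n = [1.6644, -0.2688, 0.0000], ω = ẑ
J2: z=[-0.9563, 0.2924, 0.0000] o=[-0.2076, -0.6790, 0.5000] → [0.1233, 0.4032, 0.9602, -0.9563, 0.2924, 0.0000]
J3: z=[-0.9563, 0.2924, 0.0000] o=[-0.3014, -0.9859, 0.8963] → [0.0074, 0.0242, 0.6393, -0.9563, 0.2924, 0.0000]
J4: z=[-0.1800, -0.5888, 0.7880] o=[-0.4074, -1.3326, 0.6131] → [0.0799, 0.1648, 0.1413, -0.1800, -0.5888, 0.7880]
J5: z=[0.3452, 0.7123, 0.6111] o=[-0.0035, -1.5730, 0.6653] → [0.2384, -0.2506, 0.1574, 0.3452, 0.7123, 0.6111]
q̇ = J⁺·V = [-0.7290, 0.8970, 0.0880, 0.3430, 0.8700]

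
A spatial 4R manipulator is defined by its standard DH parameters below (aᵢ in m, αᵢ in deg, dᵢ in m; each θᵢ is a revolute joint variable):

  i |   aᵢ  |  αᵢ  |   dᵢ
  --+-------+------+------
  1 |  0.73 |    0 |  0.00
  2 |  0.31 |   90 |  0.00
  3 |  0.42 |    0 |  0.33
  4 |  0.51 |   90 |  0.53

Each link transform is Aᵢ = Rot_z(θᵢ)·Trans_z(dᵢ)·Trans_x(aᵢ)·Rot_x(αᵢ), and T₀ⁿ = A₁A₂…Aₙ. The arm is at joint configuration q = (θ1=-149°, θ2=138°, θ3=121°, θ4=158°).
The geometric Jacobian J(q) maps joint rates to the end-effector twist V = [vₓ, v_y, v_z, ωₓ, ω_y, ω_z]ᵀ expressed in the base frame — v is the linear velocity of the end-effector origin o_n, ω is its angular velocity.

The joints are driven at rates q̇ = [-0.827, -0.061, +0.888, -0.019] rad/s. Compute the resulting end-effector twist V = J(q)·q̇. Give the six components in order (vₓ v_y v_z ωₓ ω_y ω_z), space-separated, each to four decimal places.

o_n = [-0.6195, -1.2533, -0.1437]
J₁: ẑ×o_n = [1.2533, -0.6195, 0.0000], ω = ẑ
J2: z=[0.0000, 0.0000, 1.0000] o=[-0.6257, -0.3760, 0.0000] → [0.8773, 0.0062, -0.0000, 0.0000, 0.0000, 1.0000]
J3: z=[-0.1908, -0.9816, 0.0000] o=[-0.3214, -0.4351, 0.0000] → [0.1411, -0.0274, -0.1365, -0.1908, -0.9816, 0.0000]
J4: z=[-0.1908, -0.9816, 0.0000] o=[-0.5967, -0.7178, 0.3600] → [0.4945, -0.0961, 0.0798, -0.1908, -0.9816, 0.0000]
V = J·q̇ = [-0.9741, 0.4895, -0.1228, -0.1658, -0.8530, -0.8880]

-0.9741 0.4895 -0.1228 -0.1658 -0.8530 -0.8880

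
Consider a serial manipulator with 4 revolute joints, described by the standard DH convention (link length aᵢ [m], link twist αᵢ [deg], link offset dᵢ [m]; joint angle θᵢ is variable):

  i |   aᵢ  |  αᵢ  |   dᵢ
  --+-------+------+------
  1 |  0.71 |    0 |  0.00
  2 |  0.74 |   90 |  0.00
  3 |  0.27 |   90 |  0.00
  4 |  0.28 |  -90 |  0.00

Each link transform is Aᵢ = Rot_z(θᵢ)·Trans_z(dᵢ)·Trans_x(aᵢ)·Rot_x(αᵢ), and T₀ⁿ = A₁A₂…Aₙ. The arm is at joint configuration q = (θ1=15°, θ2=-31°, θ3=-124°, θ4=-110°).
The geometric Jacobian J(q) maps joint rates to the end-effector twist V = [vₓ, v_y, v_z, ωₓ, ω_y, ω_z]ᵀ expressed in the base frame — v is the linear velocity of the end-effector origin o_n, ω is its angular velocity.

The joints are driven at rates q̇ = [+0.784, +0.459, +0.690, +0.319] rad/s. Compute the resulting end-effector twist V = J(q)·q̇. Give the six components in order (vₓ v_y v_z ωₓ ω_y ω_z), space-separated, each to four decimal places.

-0.1792 1.4104 -0.1368 -0.4444 -0.5904 1.4214

o_n = [1.3760, 0.2596, -0.1444]
J₁: ẑ×o_n = [-0.2596, 1.3760, 0.0000], ω = ẑ
J2: z=[0.0000, 0.0000, 1.0000] o=[0.6858, 0.1838, 0.0000] → [-0.0758, 0.6902, 0.0000, 0.0000, 0.0000, 1.0000]
J3: z=[-0.2756, -0.9613, 0.0000] o=[1.3971, -0.0202, 0.0000] → [0.1389, -0.0398, -0.0974, -0.2756, -0.9613, 0.0000]
J4: z=[-0.7969, 0.2285, 0.5592] o=[1.2520, 0.0214, -0.2238] → [-0.1150, 0.1326, -0.2181, -0.7969, 0.2285, 0.5592]
V = J·q̇ = [-0.1792, 1.4104, -0.1368, -0.4444, -0.5904, 1.4214]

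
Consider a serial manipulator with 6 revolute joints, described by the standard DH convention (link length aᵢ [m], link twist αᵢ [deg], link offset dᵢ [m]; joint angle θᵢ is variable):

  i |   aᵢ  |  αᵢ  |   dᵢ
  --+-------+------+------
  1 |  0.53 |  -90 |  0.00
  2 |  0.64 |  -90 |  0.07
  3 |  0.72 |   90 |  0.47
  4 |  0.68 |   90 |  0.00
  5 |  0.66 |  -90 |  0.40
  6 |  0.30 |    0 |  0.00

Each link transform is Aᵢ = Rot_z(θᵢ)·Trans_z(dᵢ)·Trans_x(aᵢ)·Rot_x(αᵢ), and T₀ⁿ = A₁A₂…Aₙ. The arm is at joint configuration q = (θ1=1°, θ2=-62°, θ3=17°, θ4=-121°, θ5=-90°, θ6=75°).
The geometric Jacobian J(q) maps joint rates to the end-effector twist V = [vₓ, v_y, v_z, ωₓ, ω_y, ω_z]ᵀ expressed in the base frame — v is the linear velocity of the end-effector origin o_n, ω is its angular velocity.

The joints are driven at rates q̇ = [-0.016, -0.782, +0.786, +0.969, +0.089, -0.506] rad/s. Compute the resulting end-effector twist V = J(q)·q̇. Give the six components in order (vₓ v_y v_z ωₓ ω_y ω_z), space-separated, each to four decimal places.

-1.0249 -0.3377 0.2231 1.3314 0.1140 -0.2044

o_n = [0.8156, -0.7018, 0.6335]
J₁: ẑ×o_n = [0.7018, 0.8156, -0.0000], ω = ẑ
J2: z=[-0.0175, 0.9998, 0.0000] o=[0.5299, 0.0092, 0.0000] → [0.6334, 0.0111, -0.2733, -0.0175, 0.9998, 0.0000]
J3: z=[0.8828, 0.0154, -0.4695] o=[0.8291, 0.0845, 0.5651] → [-0.3681, -0.0540, -0.6939, 0.8828, 0.0154, -0.4695]
J4: z=[0.1205, 0.9586, 0.2581] o=[1.5709, -0.1131, 0.9524] → [-0.1537, -0.1565, 0.6530, 0.1205, 0.9586, 0.2581]
J5: z=[0.0655, 0.2518, -0.9656] o=[0.8973, -0.0225, 0.9303] → [-0.7307, 0.0983, -0.0239, 0.0655, 0.2518, -0.9656]
J6: z=[-0.9905, 0.1333, -0.0325] o=[0.8440, -0.5544, 0.3737] → [0.0298, 0.2582, 0.1498, -0.9905, 0.1333, -0.0325]
V = J·q̇ = [-1.0249, -0.3377, 0.2231, 1.3314, 0.1140, -0.2044]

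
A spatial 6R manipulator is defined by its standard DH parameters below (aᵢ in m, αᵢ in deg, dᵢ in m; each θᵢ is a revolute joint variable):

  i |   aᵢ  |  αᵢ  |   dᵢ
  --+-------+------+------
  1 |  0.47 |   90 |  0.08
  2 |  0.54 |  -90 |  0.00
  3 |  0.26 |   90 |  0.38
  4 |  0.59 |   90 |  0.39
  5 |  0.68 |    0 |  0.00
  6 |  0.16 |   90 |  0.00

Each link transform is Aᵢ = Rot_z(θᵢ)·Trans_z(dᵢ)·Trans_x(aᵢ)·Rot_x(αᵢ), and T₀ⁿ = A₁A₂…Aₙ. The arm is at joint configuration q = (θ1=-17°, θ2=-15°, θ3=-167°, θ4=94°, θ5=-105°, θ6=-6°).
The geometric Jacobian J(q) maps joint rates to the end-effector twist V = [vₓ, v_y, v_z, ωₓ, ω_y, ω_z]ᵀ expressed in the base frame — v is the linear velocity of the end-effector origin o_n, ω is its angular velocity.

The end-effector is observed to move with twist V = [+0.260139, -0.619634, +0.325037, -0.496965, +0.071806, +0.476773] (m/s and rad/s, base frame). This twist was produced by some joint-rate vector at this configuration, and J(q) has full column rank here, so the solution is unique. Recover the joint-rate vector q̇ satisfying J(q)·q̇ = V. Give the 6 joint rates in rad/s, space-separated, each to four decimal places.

-0.2670 -0.2550 0.5390 -0.1720 0.6820 0.0490

o_n = [0.8712, -0.7457, 0.6860]
J₁: ẑ×o_n = [0.7457, 0.8712, -0.0000], ω = ẑ
J2: z=[-0.2924, -0.9563, 0.0000] o=[0.4495, -0.1374, 0.0800] → [-0.5795, 0.1772, 0.5812, -0.2924, -0.9563, 0.0000]
J3: z=[0.2475, -0.0757, 0.9659] o=[0.9483, -0.2899, -0.0598] → [0.3838, -0.2590, -0.1186, 0.2475, -0.0757, 0.9659]
J4: z=[0.0771, 0.9953, 0.0582] o=[0.7912, -0.3031, 0.3729] → [0.3375, -0.0195, -0.1138, 0.0771, 0.9953, 0.0582]
J5: z=[-0.9462, 0.0546, 0.3190] o=[1.0067, 0.0381, 0.9537] → [0.2354, -0.2965, 0.7491, -0.9462, 0.0546, 0.3190]
J6: z=[-0.9462, 0.0546, 0.3190] o=[0.9008, -0.6016, 0.7490] → [0.0425, -0.0690, 0.1380, -0.9462, 0.0546, 0.3190]
q̇ = J⁺·V = [-0.2670, -0.2550, 0.5390, -0.1720, 0.6820, 0.0490]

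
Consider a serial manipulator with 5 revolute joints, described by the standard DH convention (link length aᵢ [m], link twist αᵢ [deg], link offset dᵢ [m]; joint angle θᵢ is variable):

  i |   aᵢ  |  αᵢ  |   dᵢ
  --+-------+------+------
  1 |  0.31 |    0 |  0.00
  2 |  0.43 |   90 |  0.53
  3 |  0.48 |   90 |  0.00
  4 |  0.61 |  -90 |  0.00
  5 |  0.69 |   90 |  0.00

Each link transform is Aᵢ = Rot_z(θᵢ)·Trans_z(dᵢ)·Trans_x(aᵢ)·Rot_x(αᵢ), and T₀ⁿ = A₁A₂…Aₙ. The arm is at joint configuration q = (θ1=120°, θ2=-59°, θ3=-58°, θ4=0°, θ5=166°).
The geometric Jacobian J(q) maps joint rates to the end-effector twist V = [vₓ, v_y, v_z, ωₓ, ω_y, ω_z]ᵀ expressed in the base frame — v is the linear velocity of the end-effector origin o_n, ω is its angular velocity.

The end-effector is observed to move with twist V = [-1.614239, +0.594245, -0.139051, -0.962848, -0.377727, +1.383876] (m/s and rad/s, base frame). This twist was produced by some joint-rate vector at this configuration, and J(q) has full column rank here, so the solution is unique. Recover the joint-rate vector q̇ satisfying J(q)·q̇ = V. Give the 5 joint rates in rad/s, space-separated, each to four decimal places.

o_n = [0.2301, 0.9633, 0.2619]
J₁: ẑ×o_n = [-0.9633, 0.2301, 0.0000], ω = ẑ
J2: z=[0.0000, 0.0000, 1.0000] o=[-0.1550, 0.2685, 0.0000] → [-0.6948, 0.3851, 0.0000, 0.0000, 0.0000, 1.0000]
J3: z=[0.8746, -0.4848, 0.0000] o=[0.0535, 0.6446, 0.5300] → [0.1300, 0.2345, 0.3644, 0.8746, -0.4848, 0.0000]
J4: z=[-0.4111, -0.7417, -0.5299] o=[0.1768, 0.8670, 0.1229] → [-0.0520, 0.0288, -0.0000, -0.4111, -0.7417, -0.5299]
J5: z=[0.8746, -0.4848, 0.0000] o=[0.3335, 1.1497, -0.3944] → [-0.3181, -0.5740, -0.2132, 0.8746, -0.4848, 0.0000]
q̇ = J⁺·V = [0.9330, 0.9490, -0.4840, 0.9400, -0.1750]

0.9330 0.9490 -0.4840 0.9400 -0.1750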